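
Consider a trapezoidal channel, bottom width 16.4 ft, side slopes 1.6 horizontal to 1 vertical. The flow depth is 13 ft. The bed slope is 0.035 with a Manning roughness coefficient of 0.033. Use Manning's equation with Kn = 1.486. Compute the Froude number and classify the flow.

With bottom width b = 16.4 ft and side slope z = 1.6: A = (b + zy)y = (16.4 + 1.6×13)×13 = 483.6 ft²; P = b + 2y√(1+z²) = 16.4 + 2×13×1.887 = 65.46 ft.
Hydraulic radius R = A/P = 483.6/65.46 = 7.388 ft.
V = (1.486/n) R^(2/3) √S = (1.486/0.033) × 7.388^(2/3) × √0.035 = 31.96 ft/s. Hydraulic depth D_h = A/T = 483.6/58 = 8.338 ft.
Froude number Fr = V/√(g·D_h) = 31.96/√(32.2×8.338) = 1.95, which is greater than 1, so the flow is supercritical.

supercritical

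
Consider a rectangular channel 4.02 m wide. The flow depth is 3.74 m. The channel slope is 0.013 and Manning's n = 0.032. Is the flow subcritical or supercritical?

subcritical

Flow area A = b·y = 4.02 × 3.74 = 15.03 m². Wetted perimeter P = b + 2y = 4.02 + 2×3.74 = 11.5 m.
Hydraulic radius R = A/P = 15.03/11.5 = 1.307 m.
V = (1/n) R^(2/3) √S = (1/0.032) × 1.307^(2/3) × √0.013 = 4.26 m/s. Hydraulic depth D_h = A/T = 15.03/4.02 = 3.74 m.
Froude number Fr = V/√(g·D_h) = 4.26/√(9.81×3.74) = 0.703, which is less than 1, so the flow is subcritical.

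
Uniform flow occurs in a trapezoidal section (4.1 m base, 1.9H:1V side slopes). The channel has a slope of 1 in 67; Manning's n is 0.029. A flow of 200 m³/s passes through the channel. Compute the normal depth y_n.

Manning's equation rearranged: A R^(2/3) = nQ / (1·√S) = 0.029 × 200 / (√0.01493) = 47.48.
Trying y = 3.95 m: A R^(2/3) = 76.98 — over.
Trying y = 3.16 m: A R^(2/3) = 47.37 — close enough.

y_n = 3.16 m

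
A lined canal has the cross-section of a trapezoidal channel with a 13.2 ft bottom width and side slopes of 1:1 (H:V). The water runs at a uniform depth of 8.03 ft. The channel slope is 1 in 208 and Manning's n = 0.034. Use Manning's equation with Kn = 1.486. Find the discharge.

With bottom width b = 13.2 ft and side slope z = 1: A = (b + zy)y = (13.2 + 1×8.03)×8.03 = 170.5 ft²; P = b + 2y√(1+z²) = 13.2 + 2×8.03×1.414 = 35.91 ft.
Hydraulic radius R = A/P = 170.5/35.91 = 4.747 ft.
Manning's equation: Q = (1.486/n) A R^(2/3) S^(1/2) = (1.486/0.034) × 170.5 × 4.747^(2/3) × 0.004808^(1/2) = 1460 ft³/s.

Q = 1460 ft³/s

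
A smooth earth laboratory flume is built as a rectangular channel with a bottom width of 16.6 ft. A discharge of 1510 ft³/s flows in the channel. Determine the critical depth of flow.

y_c = 6.36 ft

For a rectangular channel, critical depth y_c = (q²/g)^(1/3) where q = Q/b = 1510/16.6 = 90.96 ft²/s.
So y_c = (90.96²/32.2)^(1/3) = 6.36 ft.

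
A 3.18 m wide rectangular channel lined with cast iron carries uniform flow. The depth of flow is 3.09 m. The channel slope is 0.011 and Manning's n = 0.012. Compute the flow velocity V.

Flow area A = b·y = 3.18 × 3.09 = 9.826 m². Wetted perimeter P = b + 2y = 3.18 + 2×3.09 = 9.36 m.
Hydraulic radius R = A/P = 9.826/9.36 = 1.05 m.
From Manning's equation, V = (1/n) R^(2/3) S^(1/2) = (1/0.012) × 1.05^(2/3) × 0.011^(1/2) = 9.03 m/s.

V = 9.03 m/s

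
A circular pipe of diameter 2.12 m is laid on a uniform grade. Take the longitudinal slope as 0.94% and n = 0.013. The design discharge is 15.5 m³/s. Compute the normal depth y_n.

y_n = 1.57 m

Manning's equation rearranged: A R^(2/3) = nQ / (1·√S) = 0.013 × 15.5 / (√0.0094) = 2.078.
Trying y = 1.09 m: A R^(2/3) = 1.212 — too small.
Trying y = 1.81 m: A R^(2/3) = 2.39 — too large.
Trying y = 1.57 m: A R^(2/3) = 2.077 — close enough.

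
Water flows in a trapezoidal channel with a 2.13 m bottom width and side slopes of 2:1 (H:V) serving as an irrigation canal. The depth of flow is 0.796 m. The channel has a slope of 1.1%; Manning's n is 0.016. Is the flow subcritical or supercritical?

With bottom width b = 2.13 m and side slope z = 2: A = (b + zy)y = (2.13 + 2×0.796)×0.796 = 2.963 m²; P = b + 2y√(1+z²) = 2.13 + 2×0.796×2.236 = 5.69 m.
Hydraulic radius R = A/P = 2.963/5.69 = 0.5207 m.
V = (1/n) R^(2/3) √S = (1/0.016) × 0.5207^(2/3) × √0.011 = 4.243 m/s. Hydraulic depth D_h = A/T = 2.963/5.314 = 0.5575 m.
Froude number Fr = V/√(g·D_h) = 4.243/√(9.81×0.5575) = 1.81, which is greater than 1, so the flow is supercritical.

supercritical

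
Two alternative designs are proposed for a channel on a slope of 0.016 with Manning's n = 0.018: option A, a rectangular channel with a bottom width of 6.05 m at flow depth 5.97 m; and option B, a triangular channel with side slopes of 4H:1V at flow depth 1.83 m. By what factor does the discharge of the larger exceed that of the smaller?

4.65

Channel A: Flow area A = b·y = 6.05 × 5.97 = 36.12 m². Wetted perimeter P = b + 2y = 6.05 + 2×5.97 = 17.99 m. Hydraulic radius R = A/P = 36.12/17.99 = 2.008 m. Q_A = (1/0.018)·36.12·2.008^(2/3)·√0.016 = 403.9 m³/s.
Channel B: For a triangular section with side slope z = 4: A = zy² = 4×1.83² = 13.4 m²; P = 2y√(1+z²) = 2×1.83×4.123 = 15.09 m. Hydraulic radius R = A/P = 13.4/15.09 = 0.8877 m. Q_B = (1/0.018)·13.4·0.8877^(2/3)·√0.016 = 86.95 m³/s.
The larger discharge is 403.9 m³/s and the smaller is 86.95 m³/s; the ratio is 4.65.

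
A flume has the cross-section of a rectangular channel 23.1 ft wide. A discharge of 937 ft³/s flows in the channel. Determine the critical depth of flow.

For a rectangular channel, critical depth y_c = (q²/g)^(1/3) where q = Q/b = 937/23.1 = 40.56 ft²/s.
So y_c = (40.56²/32.2)^(1/3) = 3.71 ft.

y_c = 3.71 ft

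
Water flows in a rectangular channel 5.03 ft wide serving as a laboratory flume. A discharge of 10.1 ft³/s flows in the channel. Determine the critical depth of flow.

For a rectangular channel, critical depth y_c = (q²/g)^(1/3) where q = Q/b = 10.1/5.03 = 2.008 ft²/s.
So y_c = (2.008²/32.2)^(1/3) = 0.5 ft.

y_c = 0.5 ft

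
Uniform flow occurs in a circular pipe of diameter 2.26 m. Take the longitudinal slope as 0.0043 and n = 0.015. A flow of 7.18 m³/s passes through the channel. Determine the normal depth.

y_n = 1.26 m

Manning's equation rearranged: A R^(2/3) = nQ / (1·√S) = 0.015 × 7.18 / (√0.0043) = 1.642.
Try y = 1.12 m: A R^(2/3) = 1.35 — short.
Try y = 1.5 m: A R^(2/3) = 2.136 — over.
Try y = 1.26 m: A R^(2/3) = 1.641 — matches.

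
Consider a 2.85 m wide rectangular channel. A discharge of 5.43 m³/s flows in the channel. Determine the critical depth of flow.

For a rectangular channel, critical depth y_c = (q²/g)^(1/3) where q = Q/b = 5.43/2.85 = 1.905 m²/s.
So y_c = (1.905²/9.81)^(1/3) = 0.718 m.

y_c = 0.718 m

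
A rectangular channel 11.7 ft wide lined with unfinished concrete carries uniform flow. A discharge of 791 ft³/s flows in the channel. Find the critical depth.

For a rectangular channel, critical depth y_c = (q²/g)^(1/3) where q = Q/b = 791/11.7 = 67.61 ft²/s.
So y_c = (67.61²/32.2)^(1/3) = 5.22 ft.

y_c = 5.22 ft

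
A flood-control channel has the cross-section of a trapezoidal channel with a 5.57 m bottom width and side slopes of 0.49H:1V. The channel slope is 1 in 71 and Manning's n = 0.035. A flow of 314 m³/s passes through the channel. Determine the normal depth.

Manning's equation rearranged: A R^(2/3) = nQ / (1·√S) = 0.035 × 314 / (√0.01408) = 92.6.
Trying y = 4.24 m: A R^(2/3) = 54.18 — low.
Trying y = 5.78 m: A R^(2/3) = 92.61 — close enough.

y_n = 5.78 m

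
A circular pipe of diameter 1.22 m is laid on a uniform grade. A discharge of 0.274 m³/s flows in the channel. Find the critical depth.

At critical depth, Q² T / (g A³) = 1, i.e. A³/T = Q²/g = 0.274²/9.81 = 0.007653.
Try y = 0.303 m: A³/T = 0.01101 — high.
Try y = 0.191 m: A³/T = 0.001806 — low.
Try y = 0.276 m: A³/T = 0.00765 — ≈ 0.007653.

y_c = 0.276 m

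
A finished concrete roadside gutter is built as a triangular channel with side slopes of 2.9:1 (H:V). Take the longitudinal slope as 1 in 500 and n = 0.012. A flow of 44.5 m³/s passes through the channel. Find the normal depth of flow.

Manning's equation rearranged: A R^(2/3) = nQ / (1·√S) = 0.012 × 44.5 / (√0.002) = 11.94.
Try y = 2.56 m: A R^(2/3) = 21.58 — over.
Try y = 1.82 m: A R^(2/3) = 8.689 — short.
Try y = 2.05 m: A R^(2/3) = 11.93 — matches.

y_n = 2.05 m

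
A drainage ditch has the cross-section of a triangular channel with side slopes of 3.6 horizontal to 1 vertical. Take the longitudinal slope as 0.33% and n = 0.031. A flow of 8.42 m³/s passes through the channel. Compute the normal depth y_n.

y_n = 1.31 m

Manning's equation rearranged: A R^(2/3) = nQ / (1·√S) = 0.031 × 8.42 / (√0.0033) = 4.544.
At y = 0.909 m: A R^(2/3) = 1.715 — too small.
At y = 1.58 m: A R^(2/3) = 7.492 — too large.
At y = 1.31 m: A R^(2/3) = 4.545 — ≈ 4.544.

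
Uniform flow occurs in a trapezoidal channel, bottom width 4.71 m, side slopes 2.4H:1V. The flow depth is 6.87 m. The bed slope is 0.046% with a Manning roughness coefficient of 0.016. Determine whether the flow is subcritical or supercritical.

subcritical

With bottom width b = 4.71 m and side slope z = 2.4: A = (b + zy)y = (4.71 + 2.4×6.87)×6.87 = 145.6 m²; P = b + 2y√(1+z²) = 4.71 + 2×6.87×2.6 = 40.43 m.
Hydraulic radius R = A/P = 145.6/40.43 = 3.602 m.
V = (1/n) R^(2/3) √S = (1/0.016) × 3.602^(2/3) × √0.00046 = 3.15 m/s. Hydraulic depth D_h = A/T = 145.6/37.69 = 3.864 m.
Froude number Fr = V/√(g·D_h) = 3.15/√(9.81×3.864) = 0.512, which is less than 1, so the flow is subcritical.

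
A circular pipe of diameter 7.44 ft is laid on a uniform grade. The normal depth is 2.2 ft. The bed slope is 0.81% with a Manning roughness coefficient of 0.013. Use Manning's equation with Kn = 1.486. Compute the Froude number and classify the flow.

For a circular section of diameter D = 7.44 ft at depth y = 2.2 ft, the central angle is θ = 2 arccos(1 − 2y/D) = 2.3 rad. Then A = (D²/8)(θ − sin θ) = 10.75 ft² and P = Dθ/2 = 8.555 ft.
Hydraulic radius R = A/P = 10.75/8.555 = 1.257 ft.
V = (1.486/n) R^(2/3) √S = (1.486/0.013) × 1.257^(2/3) × √0.0081 = 11.98 ft/s. Hydraulic depth D_h = A/T = 10.75/6.791 = 1.583 ft.
Froude number Fr = V/√(g·D_h) = 11.98/√(32.2×1.583) = 1.68, which is greater than 1, so the flow is supercritical.

supercritical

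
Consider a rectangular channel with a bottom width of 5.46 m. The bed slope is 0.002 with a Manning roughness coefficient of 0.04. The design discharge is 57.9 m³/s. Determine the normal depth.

Manning's equation rearranged: A R^(2/3) = nQ / (1·√S) = 0.04 × 57.9 / (√0.002) = 51.79.
Try y = 4.76 m: A R^(2/3) = 37.53 — low.
Try y = 6.19 m: A R^(2/3) = 51.75 — ≈ 51.79.

y_n = 6.19 m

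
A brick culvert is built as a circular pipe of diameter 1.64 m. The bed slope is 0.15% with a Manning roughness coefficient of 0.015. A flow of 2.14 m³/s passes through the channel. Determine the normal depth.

Manning's equation rearranged: A R^(2/3) = nQ / (1·√S) = 0.015 × 2.14 / (√0.0015) = 0.8288.
Trying y = 1.17 m: A R^(2/3) = 1 — over.
Trying y = 0.844 m: A R^(2/3) = 0.612 — short.
Trying y = 1.02 m: A R^(2/3) = 0.8269 — ≈ 0.8288.

y_n = 1.02 m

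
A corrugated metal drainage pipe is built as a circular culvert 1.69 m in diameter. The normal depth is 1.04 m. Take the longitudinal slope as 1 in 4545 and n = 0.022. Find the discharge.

For a circular section of diameter D = 1.69 m at depth y = 1.04 m, the central angle is θ = 2 arccos(1 − 2y/D) = 3.607 rad. Then A = (D²/8)(θ − sin θ) = 1.448 m² and P = Dθ/2 = 3.048 m.
Hydraulic radius R = A/P = 1.448/3.048 = 0.4751 m.
Manning's equation: Q = (1/n) A R^(2/3) S^(1/2) = (1/0.022) × 1.448 × 0.4751^(2/3) × 0.00022^(1/2) = 0.595 m³/s.

Q = 0.595 m³/s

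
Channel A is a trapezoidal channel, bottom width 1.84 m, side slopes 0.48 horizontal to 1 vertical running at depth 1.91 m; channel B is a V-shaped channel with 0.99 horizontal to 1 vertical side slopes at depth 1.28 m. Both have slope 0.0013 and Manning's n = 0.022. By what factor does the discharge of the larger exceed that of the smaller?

5.02

Channel A: With bottom width b = 1.84 m and side slope z = 0.48: A = (b + zy)y = (1.84 + 0.48×1.91)×1.91 = 5.265 m²; P = b + 2y√(1+z²) = 1.84 + 2×1.91×1.109 = 6.077 m. Hydraulic radius R = A/P = 5.265/6.077 = 0.8664 m. Q_A = (1/0.022)·5.265·0.8664^(2/3)·√0.0013 = 7.843 m³/s.
Channel B: For a triangular section with side slope z = 0.99: A = zy² = 0.99×1.28² = 1.622 m²; P = 2y√(1+z²) = 2×1.28×1.407 = 3.602 m. Hydraulic radius R = A/P = 1.622/3.602 = 0.4503 m. Q_B = (1/0.022)·1.622·0.4503^(2/3)·√0.0013 = 1.562 m³/s.
The larger discharge is 7.843 m³/s and the smaller is 1.562 m³/s; the ratio is 5.02.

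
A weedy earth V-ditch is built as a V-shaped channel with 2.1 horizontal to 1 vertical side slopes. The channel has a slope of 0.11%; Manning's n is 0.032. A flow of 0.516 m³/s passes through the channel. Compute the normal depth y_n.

y_n = 0.711 m

Manning's equation rearranged: A R^(2/3) = nQ / (1·√S) = 0.032 × 0.516 / (√0.0011) = 0.4979.
At y = 0.81 m: A R^(2/3) = 0.7045 — too large.
At y = 0.485 m: A R^(2/3) = 0.1794 — too small.
At y = 0.711 m: A R^(2/3) = 0.4977 — ≈ 0.4979.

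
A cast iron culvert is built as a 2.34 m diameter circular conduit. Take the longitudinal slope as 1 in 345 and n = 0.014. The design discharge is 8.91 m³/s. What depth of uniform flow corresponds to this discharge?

y_n = 1.54 m

Manning's equation rearranged: A R^(2/3) = nQ / (1·√S) = 0.014 × 8.91 / (√0.002899) = 2.317.
Trying y = 1.33 m: A R^(2/3) = 1.857 — short.
Trying y = 1.54 m: A R^(2/3) = 2.316 — close enough.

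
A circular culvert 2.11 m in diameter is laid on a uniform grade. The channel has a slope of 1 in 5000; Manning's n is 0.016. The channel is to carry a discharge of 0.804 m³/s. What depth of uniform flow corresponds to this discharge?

Manning's equation rearranged: A R^(2/3) = nQ / (1·√S) = 0.016 × 0.804 / (√0.0002) = 0.9096.
Trying y = 0.82 m: A R^(2/3) = 0.7296 — short.
Trying y = 1.03 m: A R^(2/3) = 1.096 — over.
Trying y = 0.926 m: A R^(2/3) = 0.9095 — close enough.

y_n = 0.926 m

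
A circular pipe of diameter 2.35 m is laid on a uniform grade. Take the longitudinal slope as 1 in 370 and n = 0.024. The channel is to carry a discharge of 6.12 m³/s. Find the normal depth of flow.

Manning's equation rearranged: A R^(2/3) = nQ / (1·√S) = 0.024 × 6.12 / (√0.002703) = 2.825.
Trying y = 2.15 m: A R^(2/3) = 3.261 — high.
Trying y = 1.61 m: A R^(2/3) = 2.476 — low.
Trying y = 1.79 m: A R^(2/3) = 2.824 — matches.

y_n = 1.79 m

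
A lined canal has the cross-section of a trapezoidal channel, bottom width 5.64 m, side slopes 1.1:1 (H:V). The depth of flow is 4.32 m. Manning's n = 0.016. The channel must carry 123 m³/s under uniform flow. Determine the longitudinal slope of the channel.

S = 0.000589

With bottom width b = 5.64 m and side slope z = 1.1: A = (b + zy)y = (5.64 + 1.1×4.32)×4.32 = 44.89 m²; P = b + 2y√(1+z²) = 5.64 + 2×4.32×1.487 = 18.48 m.
Hydraulic radius R = A/P = 44.89/18.48 = 2.429 m.
From Manning's equation, S = [nQ / (1 A R^(2/3))]² = [0.016 × 123 / (1 × 44.89 × 2.429^(2/3))]² = 0.000589.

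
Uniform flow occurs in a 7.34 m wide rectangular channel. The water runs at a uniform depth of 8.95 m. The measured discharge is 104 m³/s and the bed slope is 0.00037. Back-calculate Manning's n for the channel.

n = 0.023

Flow area A = b·y = 7.34 × 8.95 = 65.69 m². Wetted perimeter P = b + 2y = 7.34 + 2×8.95 = 25.24 m.
Hydraulic radius R = A/P = 65.69/25.24 = 2.603 m.
Rearranging Manning's equation: n = (1/Q) A R^(2/3) S^(1/2) = (1/104) × 65.69 × 2.603^(2/3) × √0.00037 = 0.023.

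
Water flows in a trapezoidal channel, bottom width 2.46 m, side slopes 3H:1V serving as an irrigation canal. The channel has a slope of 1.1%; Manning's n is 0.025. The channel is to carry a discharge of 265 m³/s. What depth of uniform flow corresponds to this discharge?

y_n = 3.39 m

Manning's equation rearranged: A R^(2/3) = nQ / (1·√S) = 0.025 × 265 / (√0.011) = 63.17.
Try y = 2.67 m: A R^(2/3) = 35.73 — too small.
Try y = 3.39 m: A R^(2/3) = 63.15 — matches.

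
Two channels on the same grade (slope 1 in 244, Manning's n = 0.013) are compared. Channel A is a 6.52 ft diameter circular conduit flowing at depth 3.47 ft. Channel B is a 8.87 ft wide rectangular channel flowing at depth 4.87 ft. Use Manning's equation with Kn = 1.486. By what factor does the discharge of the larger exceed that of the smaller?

2.95

Channel A: For a circular section of diameter D = 6.52 ft at depth y = 3.47 ft, the central angle is θ = 2 arccos(1 − 2y/D) = 3.271 rad. Then A = (D²/8)(θ − sin θ) = 18.06 ft² and P = Dθ/2 = 10.66 ft. Hydraulic radius R = A/P = 18.06/10.66 = 1.694 ft. Q_A = (1.486/0.013)·18.06·1.694^(2/3)·√0.004098 = 187.8 ft³/s.
Channel B: Flow area A = b·y = 8.87 × 4.87 = 43.2 ft². Wetted perimeter P = b + 2y = 8.87 + 2×4.87 = 18.61 ft. Hydraulic radius R = A/P = 43.2/18.61 = 2.321 ft. Q_B = (1.486/0.013)·43.2·2.321^(2/3)·√0.004098 = 554.2 ft³/s.
The larger discharge is 554.2 ft³/s and the smaller is 187.8 ft³/s; the ratio is 2.95.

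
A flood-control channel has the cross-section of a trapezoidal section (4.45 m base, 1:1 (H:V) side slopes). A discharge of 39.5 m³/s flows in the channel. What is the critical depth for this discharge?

y_c = 1.74 m

At critical depth, Q² T / (g A³) = 1, i.e. A³/T = Q²/g = 39.5²/9.81 = 159.
Try y = 1.96 m: A³/T = 236.9 — over.
Try y = 1.28 m: A³/T = 56.28 — short.
Try y = 1.74 m: A³/T = 157.6 — ≈ 159.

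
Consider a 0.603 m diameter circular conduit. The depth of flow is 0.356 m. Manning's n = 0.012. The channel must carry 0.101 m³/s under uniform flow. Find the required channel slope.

For a circular section of diameter D = 0.603 m at depth y = 0.356 m, the central angle is θ = 2 arccos(1 − 2y/D) = 3.505 rad. Then A = (D²/8)(θ − sin θ) = 0.1755 m² and P = Dθ/2 = 1.057 m.
Hydraulic radius R = A/P = 0.1755/1.057 = 0.166 m.
From Manning's equation, S = [nQ / (1 A R^(2/3))]² = [0.012 × 0.101 / (1 × 0.1755 × 0.166^(2/3))]² = 0.000523.

S = 0.000523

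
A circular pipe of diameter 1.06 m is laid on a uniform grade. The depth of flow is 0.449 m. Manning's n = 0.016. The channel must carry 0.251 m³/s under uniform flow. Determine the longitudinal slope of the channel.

For a circular section of diameter D = 1.06 m at depth y = 0.449 m, the central angle is θ = 2 arccos(1 − 2y/D) = 2.835 rad. Then A = (D²/8)(θ − sin θ) = 0.3557 m² and P = Dθ/2 = 1.502 m.
Hydraulic radius R = A/P = 0.3557/1.502 = 0.2368 m.
From Manning's equation, S = [nQ / (1 A R^(2/3))]² = [0.016 × 0.251 / (1 × 0.3557 × 0.2368^(2/3))]² = 0.00087.

S = 0.00087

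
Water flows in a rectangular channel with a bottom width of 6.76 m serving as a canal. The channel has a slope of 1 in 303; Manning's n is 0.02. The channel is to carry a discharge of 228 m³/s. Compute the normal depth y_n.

Manning's equation rearranged: A R^(2/3) = nQ / (1·√S) = 0.02 × 228 / (√0.0033) = 79.38.
Trying y = 4.93 m: A R^(2/3) = 53 — short.
Trying y = 7.75 m: A R^(2/3) = 92.7 — over.
Trying y = 6.82 m: A R^(2/3) = 79.4 — matches.

y_n = 6.82 m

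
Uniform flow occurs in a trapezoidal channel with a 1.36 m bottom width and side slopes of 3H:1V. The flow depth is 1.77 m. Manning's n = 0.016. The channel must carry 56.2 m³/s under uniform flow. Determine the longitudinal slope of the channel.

With bottom width b = 1.36 m and side slope z = 3: A = (b + zy)y = (1.36 + 3×1.77)×1.77 = 11.81 m²; P = b + 2y√(1+z²) = 1.36 + 2×1.77×3.162 = 12.55 m.
Hydraulic radius R = A/P = 11.81/12.55 = 0.9404 m.
From Manning's equation, S = [nQ / (1 A R^(2/3))]² = [0.016 × 56.2 / (1 × 11.81 × 0.9404^(2/3))]² = 0.0063.

S = 0.0063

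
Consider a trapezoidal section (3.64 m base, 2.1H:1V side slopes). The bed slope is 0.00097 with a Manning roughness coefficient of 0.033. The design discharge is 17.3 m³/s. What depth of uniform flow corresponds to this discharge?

y_n = 2.03 m

Manning's equation rearranged: A R^(2/3) = nQ / (1·√S) = 0.033 × 17.3 / (√0.00097) = 18.33.
Trying y = 1.52 m: A R^(2/3) = 10.17 — too small.
Trying y = 2.57 m: A R^(2/3) = 30.29 — too large.
Trying y = 2.03 m: A R^(2/3) = 18.38 — matches.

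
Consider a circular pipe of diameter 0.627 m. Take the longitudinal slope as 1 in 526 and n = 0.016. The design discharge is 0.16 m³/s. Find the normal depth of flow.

y_n = 0.37 m

Manning's equation rearranged: A R^(2/3) = nQ / (1·√S) = 0.016 × 0.16 / (√0.001901) = 0.05871.
Trying y = 0.27 m: A R^(2/3) = 0.03457 — short.
Trying y = 0.437 m: A R^(2/3) = 0.07473 — over.
Trying y = 0.37 m: A R^(2/3) = 0.05878 — matches.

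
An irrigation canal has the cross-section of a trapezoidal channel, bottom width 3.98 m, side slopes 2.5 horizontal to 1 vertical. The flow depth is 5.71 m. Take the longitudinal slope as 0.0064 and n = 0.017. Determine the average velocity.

With bottom width b = 3.98 m and side slope z = 2.5: A = (b + zy)y = (3.98 + 2.5×5.71)×5.71 = 104.2 m²; P = b + 2y√(1+z²) = 3.98 + 2×5.71×2.693 = 34.73 m.
Hydraulic radius R = A/P = 104.2/34.73 = 3.001 m.
From Manning's equation, V = (1/n) R^(2/3) S^(1/2) = (1/0.017) × 3.001^(2/3) × 0.0064^(1/2) = 9.79 m/s.

V = 9.79 m/s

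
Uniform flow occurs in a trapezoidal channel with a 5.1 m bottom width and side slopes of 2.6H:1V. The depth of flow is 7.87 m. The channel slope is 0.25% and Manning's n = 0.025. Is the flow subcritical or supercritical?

subcritical

With bottom width b = 5.1 m and side slope z = 2.6: A = (b + zy)y = (5.1 + 2.6×7.87)×7.87 = 201.2 m²; P = b + 2y√(1+z²) = 5.1 + 2×7.87×2.786 = 48.95 m.
Hydraulic radius R = A/P = 201.2/48.95 = 4.11 m.
V = (1/n) R^(2/3) √S = (1/0.025) × 4.11^(2/3) × √0.0025 = 5.132 m/s. Hydraulic depth D_h = A/T = 201.2/46.02 = 4.371 m.
Froude number Fr = V/√(g·D_h) = 5.132/√(9.81×4.371) = 0.784, which is less than 1, so the flow is subcritical.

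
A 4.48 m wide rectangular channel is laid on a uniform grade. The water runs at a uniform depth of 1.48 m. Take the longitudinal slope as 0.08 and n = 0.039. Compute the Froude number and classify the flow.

Flow area A = b·y = 4.48 × 1.48 = 6.63 m². Wetted perimeter P = b + 2y = 4.48 + 2×1.48 = 7.44 m.
Hydraulic radius R = A/P = 6.63/7.44 = 0.8912 m.
V = (1/n) R^(2/3) √S = (1/0.039) × 0.8912^(2/3) × √0.08 = 6.716 m/s. Hydraulic depth D_h = A/T = 6.63/4.48 = 1.48 m.
Froude number Fr = V/√(g·D_h) = 6.716/√(9.81×1.48) = 1.76, which is greater than 1, so the flow is supercritical.

supercritical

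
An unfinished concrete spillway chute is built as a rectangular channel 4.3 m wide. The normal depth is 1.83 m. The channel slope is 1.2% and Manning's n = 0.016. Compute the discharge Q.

Q = 53.5 m³/s

Flow area A = b·y = 4.3 × 1.83 = 7.869 m². Wetted perimeter P = b + 2y = 4.3 + 2×1.83 = 7.96 m.
Hydraulic radius R = A/P = 7.869/7.96 = 0.9886 m.
Manning's equation: Q = (1/n) A R^(2/3) S^(1/2) = (1/0.016) × 7.869 × 0.9886^(2/3) × 0.012^(1/2) = 53.5 m³/s.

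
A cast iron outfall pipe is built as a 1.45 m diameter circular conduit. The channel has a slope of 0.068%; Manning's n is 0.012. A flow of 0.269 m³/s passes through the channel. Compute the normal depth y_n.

y_n = 0.376 m

Manning's equation rearranged: A R^(2/3) = nQ / (1·√S) = 0.012 × 0.269 / (√0.00068) = 0.1238.
At y = 0.289 m: A R^(2/3) = 0.07301 — too small.
At y = 0.446 m: A R^(2/3) = 0.1725 — too large.
At y = 0.376 m: A R^(2/3) = 0.1236 — ≈ 0.1238.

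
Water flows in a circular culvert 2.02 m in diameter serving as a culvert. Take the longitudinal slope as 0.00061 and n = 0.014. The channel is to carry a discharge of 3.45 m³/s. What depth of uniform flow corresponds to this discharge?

Manning's equation rearranged: A R^(2/3) = nQ / (1·√S) = 0.014 × 3.45 / (√0.00061) = 1.956.
At y = 1.88 m: A R^(2/3) = 2.185 — over.
At y = 1.09 m: A R^(2/3) = 1.154 — short.
At y = 1.59 m: A R^(2/3) = 1.954 — close enough.

y_n = 1.59 m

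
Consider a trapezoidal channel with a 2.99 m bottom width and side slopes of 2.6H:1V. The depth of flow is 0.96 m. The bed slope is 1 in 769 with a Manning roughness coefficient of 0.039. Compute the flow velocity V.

V = 0.681 m/s

With bottom width b = 2.99 m and side slope z = 2.6: A = (b + zy)y = (2.99 + 2.6×0.96)×0.96 = 5.267 m²; P = b + 2y√(1+z²) = 2.99 + 2×0.96×2.786 = 8.339 m.
Hydraulic radius R = A/P = 5.267/8.339 = 0.6316 m.
From Manning's equation, V = (1/n) R^(2/3) S^(1/2) = (1/0.039) × 0.6316^(2/3) × 0.0013^(1/2) = 0.681 m/s.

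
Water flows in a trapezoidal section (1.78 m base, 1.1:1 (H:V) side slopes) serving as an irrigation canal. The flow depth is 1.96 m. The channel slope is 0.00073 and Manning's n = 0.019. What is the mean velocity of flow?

V = 1.44 m/s

With bottom width b = 1.78 m and side slope z = 1.1: A = (b + zy)y = (1.78 + 1.1×1.96)×1.96 = 7.715 m²; P = b + 2y√(1+z²) = 1.78 + 2×1.96×1.487 = 7.607 m.
Hydraulic radius R = A/P = 7.715/7.607 = 1.014 m.
From Manning's equation, V = (1/n) R^(2/3) S^(1/2) = (1/0.019) × 1.014^(2/3) × 0.00073^(1/2) = 1.44 m/s.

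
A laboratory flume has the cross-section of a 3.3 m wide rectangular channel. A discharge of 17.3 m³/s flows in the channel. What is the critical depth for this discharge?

For a rectangular channel, critical depth y_c = (q²/g)^(1/3) where q = Q/b = 17.3/3.3 = 5.242 m²/s.
So y_c = (5.242²/9.81)^(1/3) = 1.41 m.

y_c = 1.41 m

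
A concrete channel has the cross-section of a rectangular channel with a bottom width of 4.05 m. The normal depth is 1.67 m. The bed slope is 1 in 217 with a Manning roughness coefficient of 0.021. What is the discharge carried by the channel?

Q = 20.6 m³/s

Flow area A = b·y = 4.05 × 1.67 = 6.763 m². Wetted perimeter P = b + 2y = 4.05 + 2×1.67 = 7.39 m.
Hydraulic radius R = A/P = 6.763/7.39 = 0.9152 m.
Manning's equation: Q = (1/n) A R^(2/3) S^(1/2) = (1/0.021) × 6.763 × 0.9152^(2/3) × 0.004608^(1/2) = 20.6 m³/s.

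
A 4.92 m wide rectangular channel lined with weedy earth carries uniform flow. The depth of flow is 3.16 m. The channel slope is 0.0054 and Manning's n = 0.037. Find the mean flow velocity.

Flow area A = b·y = 4.92 × 3.16 = 15.55 m². Wetted perimeter P = b + 2y = 4.92 + 2×3.16 = 11.24 m.
Hydraulic radius R = A/P = 15.55/11.24 = 1.383 m.
From Manning's equation, V = (1/n) R^(2/3) S^(1/2) = (1/0.037) × 1.383^(2/3) × 0.0054^(1/2) = 2.47 m/s.

V = 2.47 m/s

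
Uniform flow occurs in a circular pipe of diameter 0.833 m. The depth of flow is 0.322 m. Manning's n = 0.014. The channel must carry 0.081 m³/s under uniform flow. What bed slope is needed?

S = 0.00035

For a circular section of diameter D = 0.833 m at depth y = 0.322 m, the central angle is θ = 2 arccos(1 − 2y/D) = 2.684 rad. Then A = (D²/8)(θ − sin θ) = 0.1945 m² and P = Dθ/2 = 1.118 m.
Hydraulic radius R = A/P = 0.1945/1.118 = 0.174 m.
From Manning's equation, S = [nQ / (1 A R^(2/3))]² = [0.014 × 0.081 / (1 × 0.1945 × 0.174^(2/3))]² = 0.00035.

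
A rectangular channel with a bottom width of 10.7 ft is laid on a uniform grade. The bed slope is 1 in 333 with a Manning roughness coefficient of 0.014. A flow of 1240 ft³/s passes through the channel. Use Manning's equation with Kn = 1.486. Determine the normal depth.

Manning's equation rearranged: A R^(2/3) = nQ / (1.486·√S) = 0.014 × 1240 / (1.486 × √0.003003) = 213.2.
Try y = 6.79 ft: A R^(2/3) = 150.9 — too small.
Try y = 10.1 ft: A R^(2/3) = 249 — too large.
Try y = 8.91 ft: A R^(2/3) = 213.1 — ≈ 213.2.

y_n = 8.91 ft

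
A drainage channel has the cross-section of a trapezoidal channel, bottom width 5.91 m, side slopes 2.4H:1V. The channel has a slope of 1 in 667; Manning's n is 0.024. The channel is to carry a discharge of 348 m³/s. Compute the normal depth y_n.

Manning's equation rearranged: A R^(2/3) = nQ / (1·√S) = 0.024 × 348 / (√0.001499) = 215.7.
Trying y = 6.77 m: A R^(2/3) = 355.5 — too large.
Trying y = 5.44 m: A R^(2/3) = 215.4 — ≈ 215.7.

y_n = 5.44 m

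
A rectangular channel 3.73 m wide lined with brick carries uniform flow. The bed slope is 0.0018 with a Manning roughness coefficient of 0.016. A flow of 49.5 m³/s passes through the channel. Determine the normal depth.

Manning's equation rearranged: A R^(2/3) = nQ / (1·√S) = 0.016 × 49.5 / (√0.0018) = 18.67.
Try y = 2.98 m: A R^(2/3) = 12.18 — short.
Try y = 4.22 m: A R^(2/3) = 18.69 — close enough.

y_n = 4.22 m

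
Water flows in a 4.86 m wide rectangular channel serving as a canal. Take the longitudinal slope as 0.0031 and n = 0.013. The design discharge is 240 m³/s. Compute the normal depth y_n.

y_n = 7.66 m

Manning's equation rearranged: A R^(2/3) = nQ / (1·√S) = 0.013 × 240 / (√0.0031) = 56.04.
Trying y = 9.28 m: A R^(2/3) = 69.81 — too large.
Trying y = 5.35 m: A R^(2/3) = 36.61 — too small.
Trying y = 7.66 m: A R^(2/3) = 56 — matches.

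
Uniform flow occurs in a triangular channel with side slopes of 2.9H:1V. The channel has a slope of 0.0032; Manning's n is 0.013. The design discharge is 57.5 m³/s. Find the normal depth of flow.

Manning's equation rearranged: A R^(2/3) = nQ / (1·√S) = 0.013 × 57.5 / (√0.0032) = 13.21.
At y = 2.5 m: A R^(2/3) = 20.26 — too large.
At y = 1.58 m: A R^(2/3) = 5.959 — too small.
At y = 2.13 m: A R^(2/3) = 13.22 — ≈ 13.21.

y_n = 2.13 m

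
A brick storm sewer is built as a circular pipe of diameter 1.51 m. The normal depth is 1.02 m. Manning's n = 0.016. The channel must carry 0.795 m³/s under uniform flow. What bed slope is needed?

S = 0.00029

For a circular section of diameter D = 1.51 m at depth y = 1.02 m, the central angle is θ = 2 arccos(1 − 2y/D) = 3.859 rad. Then A = (D²/8)(θ − sin θ) = 1.287 m² and P = Dθ/2 = 2.913 m.
Hydraulic radius R = A/P = 1.287/2.913 = 0.4418 m.
From Manning's equation, S = [nQ / (1 A R^(2/3))]² = [0.016 × 0.795 / (1 × 1.287 × 0.4418^(2/3))]² = 0.00029.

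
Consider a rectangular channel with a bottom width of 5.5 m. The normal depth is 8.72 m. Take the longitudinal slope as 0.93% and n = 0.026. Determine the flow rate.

Flow area A = b·y = 5.5 × 8.72 = 47.96 m². Wetted perimeter P = b + 2y = 5.5 + 2×8.72 = 22.94 m.
Hydraulic radius R = A/P = 47.96/22.94 = 2.091 m.
Manning's equation: Q = (1/n) A R^(2/3) S^(1/2) = (1/0.026) × 47.96 × 2.091^(2/3) × 0.0093^(1/2) = 291 m³/s.

Q = 291 m³/s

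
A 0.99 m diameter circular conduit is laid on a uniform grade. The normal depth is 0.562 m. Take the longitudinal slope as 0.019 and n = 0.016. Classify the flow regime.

supercritical

For a circular section of diameter D = 0.99 m at depth y = 0.562 m, the central angle is θ = 2 arccos(1 − 2y/D) = 3.413 rad. Then A = (D²/8)(θ − sin θ) = 0.451 m² and P = Dθ/2 = 1.69 m.
Hydraulic radius R = A/P = 0.451/1.69 = 0.2669 m.
V = (1/n) R^(2/3) √S = (1/0.016) × 0.2669^(2/3) × √0.019 = 3.572 m/s. Hydraulic depth D_h = A/T = 0.451/0.9809 = 0.4598 m.
Froude number Fr = V/√(g·D_h) = 3.572/√(9.81×0.4598) = 1.68, which is greater than 1, so the flow is supercritical.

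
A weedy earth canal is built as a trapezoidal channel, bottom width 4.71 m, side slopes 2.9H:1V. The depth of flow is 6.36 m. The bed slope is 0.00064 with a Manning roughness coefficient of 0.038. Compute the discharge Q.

With bottom width b = 4.71 m and side slope z = 2.9: A = (b + zy)y = (4.71 + 2.9×6.36)×6.36 = 147.3 m²; P = b + 2y√(1+z²) = 4.71 + 2×6.36×3.068 = 43.73 m.
Hydraulic radius R = A/P = 147.3/43.73 = 3.368 m.
Manning's equation: Q = (1/n) A R^(2/3) S^(1/2) = (1/0.038) × 147.3 × 3.368^(2/3) × 0.00064^(1/2) = 220 m³/s.

Q = 220 m³/s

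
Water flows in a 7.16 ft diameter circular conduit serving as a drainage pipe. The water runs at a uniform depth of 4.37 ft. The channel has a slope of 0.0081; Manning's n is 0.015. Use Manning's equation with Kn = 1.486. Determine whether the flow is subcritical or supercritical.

For a circular section of diameter D = 7.16 ft at depth y = 4.37 ft, the central angle is θ = 2 arccos(1 − 2y/D) = 3.587 rad. Then A = (D²/8)(θ − sin θ) = 25.74 ft² and P = Dθ/2 = 12.84 ft.
Hydraulic radius R = A/P = 25.74/12.84 = 2.005 ft.
V = (1.486/n) R^(2/3) √S = (1.486/0.015) × 2.005^(2/3) × √0.0081 = 14.18 ft/s. Hydraulic depth D_h = A/T = 25.74/6.983 = 3.686 ft.
Froude number Fr = V/√(g·D_h) = 14.18/√(32.2×3.686) = 1.3, which is greater than 1, so the flow is supercritical.

supercritical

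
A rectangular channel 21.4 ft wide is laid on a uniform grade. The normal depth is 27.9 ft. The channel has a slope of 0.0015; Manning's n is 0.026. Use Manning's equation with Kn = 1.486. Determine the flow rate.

Flow area A = b·y = 21.4 × 27.9 = 597.1 ft². Wetted perimeter P = b + 2y = 21.4 + 2×27.9 = 77.2 ft.
Hydraulic radius R = A/P = 597.1/77.2 = 7.734 ft.
Manning's equation: Q = (1.486/n) A R^(2/3) S^(1/2) = (1.486/0.026) × 597.1 × 7.734^(2/3) × 0.0015^(1/2) = 5170 ft³/s.

Q = 5170 ft³/s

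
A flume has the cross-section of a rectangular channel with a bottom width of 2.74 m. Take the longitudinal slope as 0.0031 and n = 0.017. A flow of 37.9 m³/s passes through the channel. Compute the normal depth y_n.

Manning's equation rearranged: A R^(2/3) = nQ / (1·√S) = 0.017 × 37.9 / (√0.0031) = 11.57.
Try y = 3.66 m: A R^(2/3) = 10.01 — low.
Try y = 5.2 m: A R^(2/3) = 15.04 — high.
Try y = 4.14 m: A R^(2/3) = 11.56 — ≈ 11.57.

y_n = 4.14 m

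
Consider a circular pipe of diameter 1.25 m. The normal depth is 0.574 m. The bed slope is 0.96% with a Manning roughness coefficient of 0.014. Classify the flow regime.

For a circular section of diameter D = 1.25 m at depth y = 0.574 m, the central angle is θ = 2 arccos(1 − 2y/D) = 2.978 rad. Then A = (D²/8)(θ − sin θ) = 0.5499 m² and P = Dθ/2 = 1.861 m.
Hydraulic radius R = A/P = 0.5499/1.861 = 0.2954 m.
V = (1/n) R^(2/3) √S = (1/0.014) × 0.2954^(2/3) × √0.0096 = 3.104 m/s. Hydraulic depth D_h = A/T = 0.5499/1.246 = 0.4414 m.
Froude number Fr = V/√(g·D_h) = 3.104/√(9.81×0.4414) = 1.49, which is greater than 1, so the flow is supercritical.

supercritical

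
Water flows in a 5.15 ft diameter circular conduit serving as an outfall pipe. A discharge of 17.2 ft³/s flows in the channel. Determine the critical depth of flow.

At critical depth, Q² T / (g A³) = 1, i.e. A³/T = Q²/g = 17.2²/32.2 = 9.188.
Try y = 1.42 ft: A³/T = 22.17 — high.
Try y = 1.13 ft: A³/T = 9.1 — close enough.

y_c = 1.13 ft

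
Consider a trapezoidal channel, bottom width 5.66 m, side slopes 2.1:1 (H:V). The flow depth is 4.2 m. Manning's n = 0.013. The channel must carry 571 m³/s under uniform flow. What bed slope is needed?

With bottom width b = 5.66 m and side slope z = 2.1: A = (b + zy)y = (5.66 + 2.1×4.2)×4.2 = 60.82 m²; P = b + 2y√(1+z²) = 5.66 + 2×4.2×2.326 = 25.2 m.
Hydraulic radius R = A/P = 60.82/25.2 = 2.414 m.
From Manning's equation, S = [nQ / (1 A R^(2/3))]² = [0.013 × 571 / (1 × 60.82 × 2.414^(2/3))]² = 0.0046.

S = 0.0046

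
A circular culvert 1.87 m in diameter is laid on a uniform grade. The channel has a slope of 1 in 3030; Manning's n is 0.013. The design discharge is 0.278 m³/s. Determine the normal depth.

y_n = 0.438 m

Manning's equation rearranged: A R^(2/3) = nQ / (1·√S) = 0.013 × 0.278 / (√0.00033) = 0.1989.
At y = 0.362 m: A R^(2/3) = 0.1356 — low.
At y = 0.479 m: A R^(2/3) = 0.2378 — high.
At y = 0.438 m: A R^(2/3) = 0.1991 — matches.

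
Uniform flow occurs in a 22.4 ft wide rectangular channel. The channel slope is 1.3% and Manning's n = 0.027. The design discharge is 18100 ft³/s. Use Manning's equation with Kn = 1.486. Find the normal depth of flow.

Manning's equation rearranged: A R^(2/3) = nQ / (1.486·√S) = 0.027 × 18100 / (1.486 × √0.013) = 2884.
Trying y = 35.7 ft: A R^(2/3) = 3337 — over.
Trying y = 31.5 ft: A R^(2/3) = 2884 — matches.

y_n = 31.5 ft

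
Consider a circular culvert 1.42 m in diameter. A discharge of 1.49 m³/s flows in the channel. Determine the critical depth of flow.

y_c = 0.634 m

At critical depth, Q² T / (g A³) = 1, i.e. A³/T = Q²/g = 1.49²/9.81 = 0.2263.
At y = 0.489 m: A³/T = 0.08358 — low.
At y = 0.746 m: A³/T = 0.4223 — high.
At y = 0.634 m: A³/T = 0.2268 — close enough.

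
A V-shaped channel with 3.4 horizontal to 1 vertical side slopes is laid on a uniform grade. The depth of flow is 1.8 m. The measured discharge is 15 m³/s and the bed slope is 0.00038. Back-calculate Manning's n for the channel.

n = 0.013

For a triangular section with side slope z = 3.4: A = zy² = 3.4×1.8² = 11.02 m²; P = 2y√(1+z²) = 2×1.8×3.544 = 12.76 m.
Hydraulic radius R = A/P = 11.02/12.76 = 0.8634 m.
Rearranging Manning's equation: n = (1/Q) A R^(2/3) S^(1/2) = (1/15) × 11.02 × 0.8634^(2/3) × √0.00038 = 0.013.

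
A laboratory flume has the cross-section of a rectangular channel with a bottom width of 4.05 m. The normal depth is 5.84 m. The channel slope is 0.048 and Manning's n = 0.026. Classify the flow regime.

Flow area A = b·y = 4.05 × 5.84 = 23.65 m². Wetted perimeter P = b + 2y = 4.05 + 2×5.84 = 15.73 m.
Hydraulic radius R = A/P = 23.65/15.73 = 1.504 m.
V = (1/n) R^(2/3) √S = (1/0.026) × 1.504^(2/3) × √0.048 = 11.06 m/s. Hydraulic depth D_h = A/T = 23.65/4.05 = 5.84 m.
Froude number Fr = V/√(g·D_h) = 11.06/√(9.81×5.84) = 1.46, which is greater than 1, so the flow is supercritical.

supercritical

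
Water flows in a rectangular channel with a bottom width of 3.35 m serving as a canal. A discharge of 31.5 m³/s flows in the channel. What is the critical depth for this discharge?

y_c = 2.08 m

For a rectangular channel, critical depth y_c = (q²/g)^(1/3) where q = Q/b = 31.5/3.35 = 9.403 m²/s.
So y_c = (9.403²/9.81)^(1/3) = 2.08 m.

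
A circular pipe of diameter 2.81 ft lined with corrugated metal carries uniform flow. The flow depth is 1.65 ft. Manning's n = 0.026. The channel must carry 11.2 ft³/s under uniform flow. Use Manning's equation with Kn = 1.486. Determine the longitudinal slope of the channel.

For a circular section of diameter D = 2.81 ft at depth y = 1.65 ft, the central angle is θ = 2 arccos(1 − 2y/D) = 3.492 rad. Then A = (D²/8)(θ − sin θ) = 3.786 ft² and P = Dθ/2 = 4.906 ft.
Hydraulic radius R = A/P = 3.786/4.906 = 0.7716 ft.
From Manning's equation, S = [nQ / (1.486 A R^(2/3))]² = [0.026 × 11.2 / (1.486 × 3.786 × 0.7716^(2/3))]² = 0.00379.

S = 0.00379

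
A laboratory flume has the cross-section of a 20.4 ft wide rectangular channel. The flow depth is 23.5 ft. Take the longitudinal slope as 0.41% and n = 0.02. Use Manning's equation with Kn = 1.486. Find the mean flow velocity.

Flow area A = b·y = 20.4 × 23.5 = 479.4 ft². Wetted perimeter P = b + 2y = 20.4 + 2×23.5 = 67.4 ft.
Hydraulic radius R = A/P = 479.4/67.4 = 7.113 ft.
From Manning's equation, V = (1.486/n) R^(2/3) S^(1/2) = (1.486/0.02) × 7.113^(2/3) × 0.0041^(1/2) = 17.6 ft/s.

V = 17.6 ft/s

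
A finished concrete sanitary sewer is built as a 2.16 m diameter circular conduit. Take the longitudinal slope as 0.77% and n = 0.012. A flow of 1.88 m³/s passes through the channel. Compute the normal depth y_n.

Manning's equation rearranged: A R^(2/3) = nQ / (1·√S) = 0.012 × 1.88 / (√0.0077) = 0.2571.
Try y = 0.418 m: A R^(2/3) = 0.199 — too small.
Try y = 0.567 m: A R^(2/3) = 0.3666 — too large.
Try y = 0.474 m: A R^(2/3) = 0.2566 — matches.

y_n = 0.474 m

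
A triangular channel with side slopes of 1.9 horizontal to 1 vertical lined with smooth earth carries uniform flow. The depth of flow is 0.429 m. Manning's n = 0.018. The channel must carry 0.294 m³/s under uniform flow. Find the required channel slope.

For a triangular section with side slope z = 1.9: A = zy² = 1.9×0.429² = 0.3497 m²; P = 2y√(1+z²) = 2×0.429×2.147 = 1.842 m.
Hydraulic radius R = A/P = 0.3497/1.842 = 0.1898 m.
From Manning's equation, S = [nQ / (1 A R^(2/3))]² = [0.018 × 0.294 / (1 × 0.3497 × 0.1898^(2/3))]² = 0.0021.

S = 0.0021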